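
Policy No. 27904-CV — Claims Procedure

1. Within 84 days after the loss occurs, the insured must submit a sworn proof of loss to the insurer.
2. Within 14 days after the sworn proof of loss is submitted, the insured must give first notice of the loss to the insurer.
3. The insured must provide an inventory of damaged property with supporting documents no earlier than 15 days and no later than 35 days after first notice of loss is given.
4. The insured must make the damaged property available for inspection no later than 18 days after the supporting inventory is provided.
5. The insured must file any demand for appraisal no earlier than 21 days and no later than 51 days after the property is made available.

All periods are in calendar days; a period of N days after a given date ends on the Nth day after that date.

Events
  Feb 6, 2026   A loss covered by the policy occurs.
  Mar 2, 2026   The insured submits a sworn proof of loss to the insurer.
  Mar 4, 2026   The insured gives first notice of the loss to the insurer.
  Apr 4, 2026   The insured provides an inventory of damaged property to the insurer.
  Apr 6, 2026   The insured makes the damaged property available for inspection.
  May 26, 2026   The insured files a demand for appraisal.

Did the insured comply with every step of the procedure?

Yes

Step 1 — counting 84 days from Feb 6, 2026 (when the loss occurs) gives a deadline of May 1, 2026; done Mar 2, 2026 — timely.
Step 2 — counting 14 days from Mar 2, 2026 (when the sworn proof of loss is submitted) gives a deadline of Mar 16, 2026; completed Mar 4, 2026, before the deadline.
Step 3 — 15 and 35 days from Mar 4, 2026 (when first notice of loss is given) are Mar 19, 2026 and Apr 8, 2026 respectively; done Apr 4, 2026 — within the window.
Step 4 — counting 18 days from Apr 4, 2026 (when the supporting inventory is provided) gives a deadline of Apr 22, 2026; Apr 6, 2026 is within that limit.
Step 5 — 21 and 51 days from Apr 6, 2026 (when the property is made available) are Apr 27, 2026 and May 27, 2026 respectively; done May 26, 2026 — within the window.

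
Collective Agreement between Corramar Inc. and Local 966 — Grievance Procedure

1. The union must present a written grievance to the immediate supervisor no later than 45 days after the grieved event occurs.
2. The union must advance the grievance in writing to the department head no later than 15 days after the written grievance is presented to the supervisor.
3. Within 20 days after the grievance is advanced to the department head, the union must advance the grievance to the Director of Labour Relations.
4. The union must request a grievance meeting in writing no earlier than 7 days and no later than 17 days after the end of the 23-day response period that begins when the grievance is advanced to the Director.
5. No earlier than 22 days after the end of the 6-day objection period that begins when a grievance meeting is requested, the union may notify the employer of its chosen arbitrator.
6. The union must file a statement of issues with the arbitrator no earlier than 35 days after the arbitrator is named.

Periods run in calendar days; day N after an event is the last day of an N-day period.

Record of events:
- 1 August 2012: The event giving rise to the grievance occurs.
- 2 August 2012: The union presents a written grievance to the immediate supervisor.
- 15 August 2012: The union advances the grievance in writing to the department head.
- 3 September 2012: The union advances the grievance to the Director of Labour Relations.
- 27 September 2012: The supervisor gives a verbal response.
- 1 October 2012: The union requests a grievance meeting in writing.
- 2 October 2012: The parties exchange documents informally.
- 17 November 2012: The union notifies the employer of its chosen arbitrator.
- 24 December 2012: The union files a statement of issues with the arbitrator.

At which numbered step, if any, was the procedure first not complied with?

Step 1: 45 days after 1 August 2012 (when the grieved event occurs) is 15 September 2012; 2 August 2012 is within that limit.
Step 2: 15 days after 2 August 2012 (when the written grievance is presented to the supervisor) is 17 August 2012; completed 15 August 2012, before the deadline.
Step 3: 20 days after 15 August 2012 (when the grievance is advanced to the department head) is 4 September 2012; completed 3 September 2012, before the deadline.
Step 4: the window is 7–17 days after 26 September 2012 (end of the 23-day response period, which began when the grievance is advanced to the Director on 3 September 2012), so 3 October 2012 through 13 October 2012; 1 October 2012 is 2 days too early.
No need to go further; step 4 was not satisfied.

Step 4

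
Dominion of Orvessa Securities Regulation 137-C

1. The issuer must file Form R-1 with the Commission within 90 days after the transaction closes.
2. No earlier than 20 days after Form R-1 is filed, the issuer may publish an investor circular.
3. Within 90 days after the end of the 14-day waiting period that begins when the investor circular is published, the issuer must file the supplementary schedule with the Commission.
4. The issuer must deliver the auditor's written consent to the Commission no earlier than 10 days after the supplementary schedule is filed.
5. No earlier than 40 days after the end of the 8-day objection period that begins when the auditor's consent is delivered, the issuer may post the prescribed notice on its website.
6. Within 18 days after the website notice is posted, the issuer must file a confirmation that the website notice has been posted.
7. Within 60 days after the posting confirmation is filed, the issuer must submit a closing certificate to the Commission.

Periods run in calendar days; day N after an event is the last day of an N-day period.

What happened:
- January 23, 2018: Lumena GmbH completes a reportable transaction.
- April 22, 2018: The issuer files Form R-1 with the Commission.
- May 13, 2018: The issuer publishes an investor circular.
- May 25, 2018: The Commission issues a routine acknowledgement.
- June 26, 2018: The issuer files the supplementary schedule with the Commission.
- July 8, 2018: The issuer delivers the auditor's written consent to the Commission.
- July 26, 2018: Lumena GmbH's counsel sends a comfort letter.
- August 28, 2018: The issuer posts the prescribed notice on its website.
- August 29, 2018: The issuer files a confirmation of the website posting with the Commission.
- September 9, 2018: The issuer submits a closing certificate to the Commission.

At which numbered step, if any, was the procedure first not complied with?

Step 1: 90 days after January 23, 2018 (when the transaction closes) is April 23, 2018; completed April 22, 2018, before the deadline.
Step 2: the earliest permitted date is 20 days after April 22, 2018 (when Form R-1 is filed), i.e. May 12, 2018; May 13, 2018 is on or after that date.
Step 3: 90 days after May 27, 2018 (end of the 14-day waiting period, which began when the investor circular is published on May 13, 2018) is August 25, 2018; June 26, 2018 is within that limit.
Step 4: the earliest permitted date is 10 days after June 26, 2018 (when the supplementary schedule is filed), i.e. July 6, 2018; done July 8, 2018, after the minimum wait.
Step 5: the earliest permitted date is 40 days after July 16, 2018 (end of the 8-day objection period, which began when the auditor's consent is delivered on July 8, 2018), i.e. August 25, 2018; done August 28, 2018 — permitted.
Step 6: 18 days after August 28, 2018 (when the website notice is posted) is September 15, 2018; completed August 29, 2018, before the deadline.
Step 7: 60 days after August 29, 2018 (when the posting confirmation is filed) is October 28, 2018; September 9, 2018 is within that limit.

None — every step was satisfied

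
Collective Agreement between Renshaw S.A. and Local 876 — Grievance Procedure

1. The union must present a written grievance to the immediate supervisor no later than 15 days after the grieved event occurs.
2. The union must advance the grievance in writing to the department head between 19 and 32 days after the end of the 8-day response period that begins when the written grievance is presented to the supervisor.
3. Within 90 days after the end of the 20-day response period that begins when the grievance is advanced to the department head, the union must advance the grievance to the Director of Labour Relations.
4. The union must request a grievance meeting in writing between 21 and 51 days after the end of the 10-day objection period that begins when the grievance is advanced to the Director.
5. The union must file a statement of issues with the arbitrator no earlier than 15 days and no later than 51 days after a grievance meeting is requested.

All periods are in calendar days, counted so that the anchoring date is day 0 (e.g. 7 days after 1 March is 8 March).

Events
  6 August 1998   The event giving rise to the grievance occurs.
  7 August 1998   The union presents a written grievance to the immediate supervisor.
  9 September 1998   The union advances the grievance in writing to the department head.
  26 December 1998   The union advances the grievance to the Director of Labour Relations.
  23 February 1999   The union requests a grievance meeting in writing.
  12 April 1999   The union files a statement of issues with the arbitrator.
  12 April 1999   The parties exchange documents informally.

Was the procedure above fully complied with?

Step 1 — counting 15 days from 6 August 1998 (when the grieved event occurs) gives a deadline of 21 August 1998; completed 7 August 1998, before the deadline.
Step 2 — 19 and 32 days from 15 August 1998 (end of the 8-day response period, which began when the written grievance is presented to the supervisor on 7 August 1998) are 3 September 1998 and 16 September 1998 respectively; 9 September 1998 falls inside that range.
Step 3 — counting 90 days from 29 September 1998 (end of the 20-day response period, which began when the grievance is advanced to the department head on 9 September 1998) gives a deadline of 28 December 1998; 26 December 1998 is within that limit.
Step 4 — 21 and 51 days from 5 January 1999 (end of the 10-day objection period, which began when the grievance is advanced to the Director on 26 December 1998) are 26 January 1999 and 25 February 1999 respectively; 23 February 1999 falls inside that range.
Step 5 — 15 and 51 days from 23 February 1999 (when a grievance meeting is requested) are 10 March 1999 and 15 April 1999 respectively; done 12 April 1999 — within the window.

Yes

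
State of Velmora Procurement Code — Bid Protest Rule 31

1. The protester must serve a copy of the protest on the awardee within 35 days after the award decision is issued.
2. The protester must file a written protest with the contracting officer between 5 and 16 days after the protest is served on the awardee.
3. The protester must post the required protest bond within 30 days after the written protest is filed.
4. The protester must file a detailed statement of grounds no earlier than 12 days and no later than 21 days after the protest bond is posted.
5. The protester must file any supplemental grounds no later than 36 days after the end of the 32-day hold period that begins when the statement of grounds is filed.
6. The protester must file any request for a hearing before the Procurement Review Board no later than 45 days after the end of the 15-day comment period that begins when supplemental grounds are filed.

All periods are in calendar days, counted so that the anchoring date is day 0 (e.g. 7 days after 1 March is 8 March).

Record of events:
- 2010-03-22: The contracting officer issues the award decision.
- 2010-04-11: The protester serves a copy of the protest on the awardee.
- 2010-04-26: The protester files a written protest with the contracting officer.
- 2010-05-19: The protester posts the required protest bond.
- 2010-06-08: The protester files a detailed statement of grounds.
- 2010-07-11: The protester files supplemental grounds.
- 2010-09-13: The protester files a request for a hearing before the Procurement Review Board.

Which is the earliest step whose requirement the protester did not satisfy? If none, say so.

Step 6

(1) due by 2010-03-22 + 35 days = 2010-04-26; done 2010-04-11 — timely.
(2) the permitted window runs from 2010-04-11 + 5 = 2010-04-16 to 2010-04-11 + 16 = 2010-04-27; 2010-04-26 falls inside that range.
(3) due by 2010-04-26 + 30 days = 2010-05-26; done 2010-05-19 — timely.
(4) the permitted window runs from 2010-05-19 + 12 = 2010-05-31 to 2010-05-19 + 21 = 2010-06-09; done 2010-06-08 — within the window.
(5) due by 2010-07-10 + 36 days = 2010-08-15; 2010-07-11 is within that limit.
(6) due by 2010-07-26 + 45 days = 2010-09-09; done 2010-09-13 — 4 days late.
No need to go further; step 6 was not satisfied.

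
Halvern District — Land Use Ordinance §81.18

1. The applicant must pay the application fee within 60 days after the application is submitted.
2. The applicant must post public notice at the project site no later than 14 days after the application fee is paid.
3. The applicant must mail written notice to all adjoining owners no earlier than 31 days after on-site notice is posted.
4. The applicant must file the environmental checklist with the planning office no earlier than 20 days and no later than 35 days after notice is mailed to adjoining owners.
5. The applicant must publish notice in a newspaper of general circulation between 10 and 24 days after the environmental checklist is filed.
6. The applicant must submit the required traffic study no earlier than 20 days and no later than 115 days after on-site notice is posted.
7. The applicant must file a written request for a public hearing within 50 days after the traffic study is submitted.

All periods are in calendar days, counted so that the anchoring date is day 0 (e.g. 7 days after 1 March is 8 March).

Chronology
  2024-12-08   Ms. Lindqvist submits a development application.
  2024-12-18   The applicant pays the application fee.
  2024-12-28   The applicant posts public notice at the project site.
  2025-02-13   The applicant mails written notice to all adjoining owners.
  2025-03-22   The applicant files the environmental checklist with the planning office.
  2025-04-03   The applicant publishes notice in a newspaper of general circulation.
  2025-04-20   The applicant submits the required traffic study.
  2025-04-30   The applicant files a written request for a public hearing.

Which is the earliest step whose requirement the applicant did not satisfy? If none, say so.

Step 1 — counting 60 days from 2024-12-08 (when the application is submitted) gives a deadline of 2025-02-06; done 2024-12-18 — timely.
Step 2 — counting 14 days from 2024-12-18 (when the application fee is paid) gives a deadline of 2025-01-01; 2024-12-28 is within that limit.
Step 3 — must wait 31 days from 2024-12-28 (when on-site notice is posted), so not before 2025-01-28; done 2025-02-13 — permitted.
Step 4 — 20 and 35 days from 2025-02-13 (when notice is mailed to adjoining owners) are 2025-03-05 and 2025-03-20 respectively; 2025-03-22 is 2 days past the end of the window.

Step 4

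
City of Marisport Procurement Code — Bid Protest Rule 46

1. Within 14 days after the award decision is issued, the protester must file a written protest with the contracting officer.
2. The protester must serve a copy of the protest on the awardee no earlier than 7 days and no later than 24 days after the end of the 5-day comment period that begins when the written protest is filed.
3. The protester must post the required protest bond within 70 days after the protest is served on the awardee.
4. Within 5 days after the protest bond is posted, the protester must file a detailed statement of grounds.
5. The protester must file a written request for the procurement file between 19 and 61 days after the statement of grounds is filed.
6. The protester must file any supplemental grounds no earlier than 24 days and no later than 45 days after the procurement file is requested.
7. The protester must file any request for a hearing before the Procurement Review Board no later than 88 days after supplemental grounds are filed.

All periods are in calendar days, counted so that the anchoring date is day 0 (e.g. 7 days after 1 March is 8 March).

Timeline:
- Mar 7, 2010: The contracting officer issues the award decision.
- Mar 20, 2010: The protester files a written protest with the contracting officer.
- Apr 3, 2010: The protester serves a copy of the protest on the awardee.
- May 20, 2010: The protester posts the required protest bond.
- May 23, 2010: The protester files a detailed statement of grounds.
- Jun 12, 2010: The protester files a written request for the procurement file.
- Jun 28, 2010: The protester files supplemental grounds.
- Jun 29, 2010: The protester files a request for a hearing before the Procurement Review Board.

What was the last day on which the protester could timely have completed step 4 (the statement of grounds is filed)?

May 25, 2010

Step 4 runs from May 20, 2010, when the protest bond is posted. 5 days after May 20, 2010 is May 25, 2010.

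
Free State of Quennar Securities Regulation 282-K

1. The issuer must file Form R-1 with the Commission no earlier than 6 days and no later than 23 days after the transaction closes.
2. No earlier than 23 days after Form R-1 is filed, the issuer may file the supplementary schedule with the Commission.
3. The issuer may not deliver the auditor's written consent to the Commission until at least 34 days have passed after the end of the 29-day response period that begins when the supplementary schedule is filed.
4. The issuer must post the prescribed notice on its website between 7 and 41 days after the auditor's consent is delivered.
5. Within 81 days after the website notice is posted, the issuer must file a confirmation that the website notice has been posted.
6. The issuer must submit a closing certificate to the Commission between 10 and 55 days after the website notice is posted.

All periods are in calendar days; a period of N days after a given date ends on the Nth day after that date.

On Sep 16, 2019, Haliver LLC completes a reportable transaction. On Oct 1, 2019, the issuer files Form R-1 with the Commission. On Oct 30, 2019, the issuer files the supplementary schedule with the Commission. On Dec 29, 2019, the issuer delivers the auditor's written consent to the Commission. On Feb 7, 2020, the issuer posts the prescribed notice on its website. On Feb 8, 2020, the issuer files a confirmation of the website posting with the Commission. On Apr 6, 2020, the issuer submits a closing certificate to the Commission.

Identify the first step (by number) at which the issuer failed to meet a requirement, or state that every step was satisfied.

(1) the permitted window runs from Sep 16, 2019 + 6 = Sep 22, 2019 to Sep 16, 2019 + 23 = Oct 9, 2019; done Oct 1, 2019 — within the window.
(2) permitted from Oct 1, 2019 + 23 days = Oct 24, 2019 onward; Oct 30, 2019 is on or after that date.
(3) permitted from Nov 28, 2019 + 34 days = Jan 1, 2020 onward; done Dec 29, 2019 — 3 days too early.
The analysis stops there.

Step 3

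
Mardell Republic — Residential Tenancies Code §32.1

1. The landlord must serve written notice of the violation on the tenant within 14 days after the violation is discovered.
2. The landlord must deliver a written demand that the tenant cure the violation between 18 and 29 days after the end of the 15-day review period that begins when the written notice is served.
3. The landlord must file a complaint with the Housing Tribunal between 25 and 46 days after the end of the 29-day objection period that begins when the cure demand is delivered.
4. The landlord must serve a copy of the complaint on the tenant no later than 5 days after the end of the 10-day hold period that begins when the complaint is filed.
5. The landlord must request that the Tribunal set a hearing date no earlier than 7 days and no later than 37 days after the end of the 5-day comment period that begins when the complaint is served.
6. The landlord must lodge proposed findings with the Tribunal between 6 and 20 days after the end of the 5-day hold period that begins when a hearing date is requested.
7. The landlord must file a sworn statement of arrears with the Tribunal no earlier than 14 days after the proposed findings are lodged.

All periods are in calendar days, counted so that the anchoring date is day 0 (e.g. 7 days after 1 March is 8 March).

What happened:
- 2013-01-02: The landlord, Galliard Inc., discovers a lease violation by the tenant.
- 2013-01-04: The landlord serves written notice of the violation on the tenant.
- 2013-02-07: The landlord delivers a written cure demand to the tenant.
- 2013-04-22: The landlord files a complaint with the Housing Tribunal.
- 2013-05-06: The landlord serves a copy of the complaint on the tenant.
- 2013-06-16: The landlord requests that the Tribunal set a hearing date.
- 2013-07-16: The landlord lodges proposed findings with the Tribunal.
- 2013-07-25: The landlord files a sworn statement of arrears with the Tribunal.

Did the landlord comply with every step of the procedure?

No

(1) due by 2013-01-02 + 14 days = 2013-01-16; 2013-01-04 is within that limit.
(2) the permitted window runs from 2013-01-19 + 18 = 2013-02-06 to 2013-01-19 + 29 = 2013-02-17; done 2013-02-07 — within the window.
(3) the permitted window runs from 2013-03-08 + 25 = 2013-04-02 to 2013-03-08 + 46 = 2013-04-23; 2013-04-22 falls inside that range.
(4) due by 2013-05-02 + 5 days = 2013-05-07; 2013-05-06 is within that limit.
(5) the permitted window runs from 2013-05-11 + 7 = 2013-05-18 to 2013-05-11 + 37 = 2013-06-17; done 2013-06-16, which is between those dates.
(6) the permitted window runs from 2013-06-21 + 6 = 2013-06-27 to 2013-06-21 + 20 = 2013-07-11; 2013-07-16 is 5 days past the end of the window.
Later steps need not be reached.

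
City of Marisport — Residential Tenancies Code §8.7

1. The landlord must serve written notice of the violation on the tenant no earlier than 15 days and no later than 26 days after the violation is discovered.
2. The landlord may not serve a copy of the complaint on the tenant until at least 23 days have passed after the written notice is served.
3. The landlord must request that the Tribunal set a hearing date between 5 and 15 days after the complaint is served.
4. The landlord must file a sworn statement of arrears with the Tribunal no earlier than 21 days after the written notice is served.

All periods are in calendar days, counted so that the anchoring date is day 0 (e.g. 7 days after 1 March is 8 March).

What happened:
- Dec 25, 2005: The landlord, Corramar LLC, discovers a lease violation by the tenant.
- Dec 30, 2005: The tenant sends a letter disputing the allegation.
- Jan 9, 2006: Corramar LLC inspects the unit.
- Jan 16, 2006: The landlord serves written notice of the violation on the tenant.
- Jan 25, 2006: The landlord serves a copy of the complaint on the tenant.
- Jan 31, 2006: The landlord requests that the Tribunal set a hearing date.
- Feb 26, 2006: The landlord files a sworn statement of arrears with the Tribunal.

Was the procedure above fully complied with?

No

(1) the permitted window runs from Dec 25, 2005 + 15 = Jan 9, 2006 to Dec 25, 2005 + 26 = Jan 20, 2006; done Jan 16, 2006 — within the window.
(2) permitted from Jan 16, 2006 + 23 days = Feb 8, 2006 onward; Jan 25, 2006 is 14 days before the earliest permitted date.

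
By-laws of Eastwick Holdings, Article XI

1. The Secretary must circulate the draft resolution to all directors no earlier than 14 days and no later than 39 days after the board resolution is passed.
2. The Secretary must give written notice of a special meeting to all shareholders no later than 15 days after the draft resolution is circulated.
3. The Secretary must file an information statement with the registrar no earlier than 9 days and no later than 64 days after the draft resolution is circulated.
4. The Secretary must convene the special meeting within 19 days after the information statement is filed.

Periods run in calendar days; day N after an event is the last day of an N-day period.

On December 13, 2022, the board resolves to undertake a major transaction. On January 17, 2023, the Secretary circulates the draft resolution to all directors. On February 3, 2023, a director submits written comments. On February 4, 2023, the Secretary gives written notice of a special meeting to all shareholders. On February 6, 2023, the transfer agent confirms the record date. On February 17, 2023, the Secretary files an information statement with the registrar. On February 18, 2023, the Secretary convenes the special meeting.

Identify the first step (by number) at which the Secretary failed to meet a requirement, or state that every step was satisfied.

Step 1: the window is 14–39 days after December 13, 2022 (when the board resolution is passed), so December 27, 2022 through January 21, 2023; done January 17, 2023, which is between those dates.
Step 2: 15 days after January 17, 2023 (when the draft resolution is circulated) is February 1, 2023; done February 4, 2023 — 3 days late.
No need to go further; step 2 was not satisfied.

Step 2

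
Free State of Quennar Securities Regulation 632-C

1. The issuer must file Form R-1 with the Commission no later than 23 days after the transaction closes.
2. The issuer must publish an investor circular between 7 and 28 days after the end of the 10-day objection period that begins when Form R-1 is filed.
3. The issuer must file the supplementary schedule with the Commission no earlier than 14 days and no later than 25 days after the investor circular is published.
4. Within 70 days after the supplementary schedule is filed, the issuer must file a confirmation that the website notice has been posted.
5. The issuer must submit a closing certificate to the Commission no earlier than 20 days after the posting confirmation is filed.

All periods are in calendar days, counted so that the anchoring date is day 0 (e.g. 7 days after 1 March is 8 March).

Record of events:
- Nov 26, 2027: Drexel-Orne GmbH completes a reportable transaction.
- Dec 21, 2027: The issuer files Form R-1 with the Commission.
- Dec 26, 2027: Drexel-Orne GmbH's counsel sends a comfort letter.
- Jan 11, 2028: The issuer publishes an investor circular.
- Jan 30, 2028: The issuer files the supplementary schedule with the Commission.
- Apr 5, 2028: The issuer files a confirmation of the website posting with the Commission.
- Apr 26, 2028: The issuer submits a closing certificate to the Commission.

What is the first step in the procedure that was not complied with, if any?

Step 1

Step 1: 23 days after Nov 26, 2027 (when the transaction closes) is Dec 19, 2027; not done until Dec 21, 2027, 2 days after the deadline.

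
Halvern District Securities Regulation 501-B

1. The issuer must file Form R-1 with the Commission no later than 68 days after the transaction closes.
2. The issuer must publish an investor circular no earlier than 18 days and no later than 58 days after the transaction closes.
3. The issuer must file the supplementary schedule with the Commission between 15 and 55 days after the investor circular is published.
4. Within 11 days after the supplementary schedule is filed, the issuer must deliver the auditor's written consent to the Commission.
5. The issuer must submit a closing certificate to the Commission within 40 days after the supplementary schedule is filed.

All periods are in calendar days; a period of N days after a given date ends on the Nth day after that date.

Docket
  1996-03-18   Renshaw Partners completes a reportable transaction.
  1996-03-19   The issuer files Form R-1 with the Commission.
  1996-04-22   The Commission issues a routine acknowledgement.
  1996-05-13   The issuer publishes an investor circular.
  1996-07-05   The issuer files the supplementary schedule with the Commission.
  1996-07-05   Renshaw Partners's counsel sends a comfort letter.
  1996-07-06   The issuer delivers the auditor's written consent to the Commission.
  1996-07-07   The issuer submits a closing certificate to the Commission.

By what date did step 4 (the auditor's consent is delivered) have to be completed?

1996-07-16

Step 4 runs from 1996-07-05, when the supplementary schedule is filed. 11 days after 1996-07-05 is 1996-07-16.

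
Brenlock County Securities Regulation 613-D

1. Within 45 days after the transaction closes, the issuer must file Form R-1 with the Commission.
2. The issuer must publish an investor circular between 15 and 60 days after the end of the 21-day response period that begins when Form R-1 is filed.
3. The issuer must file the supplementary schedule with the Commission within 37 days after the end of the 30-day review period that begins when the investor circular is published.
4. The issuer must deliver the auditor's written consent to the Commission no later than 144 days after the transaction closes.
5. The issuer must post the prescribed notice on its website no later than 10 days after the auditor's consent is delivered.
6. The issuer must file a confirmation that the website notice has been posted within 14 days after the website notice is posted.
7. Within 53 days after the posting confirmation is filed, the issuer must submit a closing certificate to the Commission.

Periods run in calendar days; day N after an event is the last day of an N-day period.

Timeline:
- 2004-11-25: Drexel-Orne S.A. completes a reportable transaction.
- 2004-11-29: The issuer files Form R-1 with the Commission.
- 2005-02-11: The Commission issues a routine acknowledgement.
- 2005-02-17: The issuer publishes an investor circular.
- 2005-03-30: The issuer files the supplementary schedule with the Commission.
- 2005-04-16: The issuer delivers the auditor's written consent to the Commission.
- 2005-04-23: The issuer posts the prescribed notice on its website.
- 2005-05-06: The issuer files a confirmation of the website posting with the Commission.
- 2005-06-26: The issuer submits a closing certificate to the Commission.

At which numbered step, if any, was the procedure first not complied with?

Step 1: 45 days after 2004-11-25 (when the transaction closes) is 2005-01-09; done 2004-11-29 — timely.
Step 2: the window is 15–60 days after 2004-12-20 (end of the 21-day response period, which began when Form R-1 is filed on 2004-11-29), so 2005-01-04 through 2005-02-18; done 2005-02-17 — within the window.
Step 3: 37 days after 2005-03-19 (end of the 30-day review period, which began when the investor circular is published on 2005-02-17) is 2005-04-25; done 2005-03-30 — timely.
Step 4: 144 days after 2004-11-25 (when the transaction closes) is 2005-04-18; 2005-04-16 is within that limit.
Step 5: 10 days after 2005-04-16 (when the auditor's consent is delivered) is 2005-04-26; completed 2005-04-23, before the deadline.
Step 6: 14 days after 2005-04-23 (when the website notice is posted) is 2005-05-07; completed 2005-05-06, before the deadline.
Step 7: 53 days after 2005-05-06 (when the posting confirmation is filed) is 2005-06-28; 2005-06-26 is within that limit.

None — every step was satisfied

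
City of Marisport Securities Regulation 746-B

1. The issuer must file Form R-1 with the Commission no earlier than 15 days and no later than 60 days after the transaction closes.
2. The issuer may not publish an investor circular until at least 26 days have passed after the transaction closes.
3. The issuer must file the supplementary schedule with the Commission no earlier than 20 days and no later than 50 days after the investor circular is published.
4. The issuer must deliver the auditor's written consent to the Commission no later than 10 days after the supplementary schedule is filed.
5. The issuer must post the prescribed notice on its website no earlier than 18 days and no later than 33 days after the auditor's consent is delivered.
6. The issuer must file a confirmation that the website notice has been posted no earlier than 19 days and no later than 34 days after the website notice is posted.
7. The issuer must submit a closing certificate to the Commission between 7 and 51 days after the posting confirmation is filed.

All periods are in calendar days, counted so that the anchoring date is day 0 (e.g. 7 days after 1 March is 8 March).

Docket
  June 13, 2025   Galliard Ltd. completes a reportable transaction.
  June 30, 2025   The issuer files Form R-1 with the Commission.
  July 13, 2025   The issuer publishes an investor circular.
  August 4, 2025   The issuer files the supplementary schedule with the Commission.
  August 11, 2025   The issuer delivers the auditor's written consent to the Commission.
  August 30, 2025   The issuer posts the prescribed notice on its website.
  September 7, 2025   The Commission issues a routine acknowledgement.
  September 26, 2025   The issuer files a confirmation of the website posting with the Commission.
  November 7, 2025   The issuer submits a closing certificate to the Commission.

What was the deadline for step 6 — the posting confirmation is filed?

Step 6 runs from August 30, 2025, when the website notice is posted. The window is 19–34 days after August 30, 2025; it closes on October 3, 2025.

October 3, 2025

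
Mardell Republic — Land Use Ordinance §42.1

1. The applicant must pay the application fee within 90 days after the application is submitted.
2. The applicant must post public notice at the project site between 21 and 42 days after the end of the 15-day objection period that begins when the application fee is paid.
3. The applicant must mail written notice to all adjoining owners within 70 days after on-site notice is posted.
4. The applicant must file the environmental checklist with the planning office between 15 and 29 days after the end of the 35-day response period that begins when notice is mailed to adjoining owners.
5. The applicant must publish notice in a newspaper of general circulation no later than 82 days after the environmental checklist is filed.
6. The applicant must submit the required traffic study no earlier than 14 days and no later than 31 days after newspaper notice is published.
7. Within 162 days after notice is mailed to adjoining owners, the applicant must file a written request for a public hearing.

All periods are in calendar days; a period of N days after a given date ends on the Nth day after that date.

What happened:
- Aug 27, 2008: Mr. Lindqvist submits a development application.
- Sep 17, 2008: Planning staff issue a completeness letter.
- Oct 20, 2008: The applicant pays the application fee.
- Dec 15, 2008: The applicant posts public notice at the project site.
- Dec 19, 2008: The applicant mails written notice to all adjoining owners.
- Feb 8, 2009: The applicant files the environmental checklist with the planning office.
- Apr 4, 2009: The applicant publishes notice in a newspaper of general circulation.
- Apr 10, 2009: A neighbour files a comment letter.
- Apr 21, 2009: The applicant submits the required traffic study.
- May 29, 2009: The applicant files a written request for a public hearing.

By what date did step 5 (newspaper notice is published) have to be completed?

Step 5 runs from Feb 8, 2009, when the environmental checklist is filed. 82 days after Feb 8, 2009 is May 1, 2009.

May 1, 2009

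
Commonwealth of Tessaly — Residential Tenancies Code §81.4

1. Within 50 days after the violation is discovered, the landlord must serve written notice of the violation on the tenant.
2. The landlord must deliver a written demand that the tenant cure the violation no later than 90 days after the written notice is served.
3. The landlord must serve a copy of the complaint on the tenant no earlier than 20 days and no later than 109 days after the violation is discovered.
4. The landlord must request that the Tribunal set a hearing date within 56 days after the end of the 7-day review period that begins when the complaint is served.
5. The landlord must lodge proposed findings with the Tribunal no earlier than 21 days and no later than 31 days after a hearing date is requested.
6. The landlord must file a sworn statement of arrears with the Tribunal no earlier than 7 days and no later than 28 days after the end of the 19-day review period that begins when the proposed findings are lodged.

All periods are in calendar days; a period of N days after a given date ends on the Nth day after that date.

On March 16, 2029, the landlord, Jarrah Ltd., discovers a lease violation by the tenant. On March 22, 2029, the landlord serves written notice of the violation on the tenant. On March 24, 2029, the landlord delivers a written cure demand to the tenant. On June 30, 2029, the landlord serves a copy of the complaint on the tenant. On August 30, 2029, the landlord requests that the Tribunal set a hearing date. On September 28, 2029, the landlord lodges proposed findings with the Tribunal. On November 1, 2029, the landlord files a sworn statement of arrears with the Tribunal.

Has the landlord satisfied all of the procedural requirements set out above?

(1) due by March 16, 2029 + 50 days = May 5, 2029; done March 22, 2029 — timely.
(2) due by March 22, 2029 + 90 days = June 20, 2029; done March 24, 2029 — timely.
(3) the permitted window runs from March 16, 2029 + 20 = April 5, 2029 to March 16, 2029 + 109 = July 3, 2029; done June 30, 2029, which is between those dates.
(4) due by July 7, 2029 + 56 days = September 1, 2029; done August 30, 2029 — timely.
(5) the permitted window runs from August 30, 2029 + 21 = September 20, 2029 to August 30, 2029 + 31 = September 30, 2029; done September 28, 2029, which is between those dates.
(6) the permitted window runs from October 17, 2029 + 7 = October 24, 2029 to October 17, 2029 + 28 = November 14, 2029; done November 1, 2029, which is between those dates.

Yes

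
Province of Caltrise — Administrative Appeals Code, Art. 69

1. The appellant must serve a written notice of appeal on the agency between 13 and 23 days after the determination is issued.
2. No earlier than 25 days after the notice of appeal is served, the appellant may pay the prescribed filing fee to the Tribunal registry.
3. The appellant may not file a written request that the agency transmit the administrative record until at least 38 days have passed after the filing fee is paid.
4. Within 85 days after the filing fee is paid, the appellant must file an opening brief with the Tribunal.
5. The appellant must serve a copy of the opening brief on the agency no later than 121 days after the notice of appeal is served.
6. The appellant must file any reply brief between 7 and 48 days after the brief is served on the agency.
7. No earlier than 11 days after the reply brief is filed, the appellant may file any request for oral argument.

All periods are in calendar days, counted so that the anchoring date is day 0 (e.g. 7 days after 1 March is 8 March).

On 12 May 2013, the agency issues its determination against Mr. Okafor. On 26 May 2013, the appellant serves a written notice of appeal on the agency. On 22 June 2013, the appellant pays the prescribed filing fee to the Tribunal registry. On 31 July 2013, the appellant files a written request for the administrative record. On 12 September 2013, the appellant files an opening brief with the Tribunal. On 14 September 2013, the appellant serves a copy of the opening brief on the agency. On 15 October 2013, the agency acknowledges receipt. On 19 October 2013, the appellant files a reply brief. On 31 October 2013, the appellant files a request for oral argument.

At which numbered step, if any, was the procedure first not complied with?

None — every step was satisfied

Step 1 — 13 and 23 days from 12 May 2013 (when the determination is issued) are 25 May 2013 and 4 June 2013 respectively; 26 May 2013 falls inside that range.
Step 2 — must wait 25 days from 26 May 2013 (when the notice of appeal is served), so not before 20 June 2013; done 22 June 2013, after the minimum wait.
Step 3 — must wait 38 days from 22 June 2013 (when the filing fee is paid), so not before 30 July 2013; done 31 July 2013 — permitted.
Step 4 — counting 85 days from 22 June 2013 (when the filing fee is paid) gives a deadline of 15 September 2013; done 12 September 2013 — timely.
Step 5 — counting 121 days from 26 May 2013 (when the notice of appeal is served) gives a deadline of 24 September 2013; done 14 September 2013 — timely.
Step 6 — 7 and 48 days from 14 September 2013 (when the brief is served on the agency) are 21 September 2013 and 1 November 2013 respectively; done 19 October 2013, which is between those dates.
Step 7 — must wait 11 days from 19 October 2013 (when the reply brief is filed), so not before 30 October 2013; 31 October 2013 is on or after that date.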